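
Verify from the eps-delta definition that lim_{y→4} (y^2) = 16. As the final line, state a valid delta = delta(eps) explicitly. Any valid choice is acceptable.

delta = min(1, eps/9)

Fix eps > 0. We seek delta > 0 with 0 < |y − 4| < delta ⇒ |y^2 − 16| < eps.
Factor: y^2 − 16 = (y − 4)(y + 4), so |y^2 − 16| = |y − 4|·|y + 4|.
Impose delta ≤ 1 so that |y| < 5; then |y + 4| ≤ 9.
Hence |y^2 − 16| ≤ 9|y − 4|, which is < eps once |y − 4| < eps/9.
Take delta = min(1, eps/9). If 0 < |y − 4| < delta then both bounds hold and |y^2 − 16| ≤ 9|y − 4| < 9·(eps/9) = eps.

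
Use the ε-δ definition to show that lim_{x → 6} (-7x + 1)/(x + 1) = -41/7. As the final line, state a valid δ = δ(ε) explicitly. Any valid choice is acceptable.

δ = min(7/2, (49/16)ε)

Fix ε > 0. We want δ > 0 with 0 < |x − 6| < δ ⇒ |(-7x + 1)/(x + 1) + 41/7| < ε.
Combining over a common denominator, (-7x + 1)/(x + 1) + 41/7 = [(-7x + 1)·7 − (-41)·(x + 1)] / [7·(x + 1)] = -8(x − 6) / (7(x + 1)).
So |(-7x + 1)/(x + 1) + 41/7| = 8|x − 6| / (7·|x + 1|).
Restrict δ ≤ 7/2. Then |x − 6| < 7/2 gives |x + 1| = |(x − 6) + 7| ≥ 7 − 7/2 = 7/2.
Hence |(-7x + 1)/(x + 1) + 41/7| < 8|x − 6|/(7·(7/2)) = (16/49)|x − 6|, which is < ε once |x − 6| < (49/16)ε.
Take δ = min(7/2, (49/16)ε). Then 0 < |x − 6| < δ forces both bounds, so |(-7x + 1)/(x + 1) + 41/7| < ε.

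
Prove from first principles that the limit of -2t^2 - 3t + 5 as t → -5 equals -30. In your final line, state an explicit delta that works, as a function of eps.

delta = min(2, eps/21)

Let eps > 0. We want delta > 0 such that 0 < |t + 5| < delta implies |(-2t^2 - 3t + 5) + 30| < eps.
(-2t^2 - 3t + 5) + 30 = -2t^2 - 3t + 35 = (t + 5)(-2t + 7).
So |(-2t^2 - 3t + 5) + 30| = |t + 5|·|-2t + 7|.
Require delta ≤ 2. Then |t + 5| < 2 gives |t| < 7, and by the triangle inequality |-2t + 7| ≤ 2·7 + 7 = 21.
Hence |(-2t^2 - 3t + 5) + 30| ≤ 21|t + 5| < eps provided |t + 5| < eps/21.
Take delta = min(2, eps/21). Then 0 < |t + 5| < delta gives both |t + 5| < 2 and |t + 5| < eps/21, so |(-2t^2 - 3t + 5) + 30| < eps.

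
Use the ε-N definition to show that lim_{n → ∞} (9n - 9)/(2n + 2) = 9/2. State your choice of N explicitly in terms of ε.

N = 9/ε

Let ε > 0. For n ≥ 1, |(9n - 9)/(2n + 2) − (9/2)| = |-36|/(2(2n + 2)) = 36/(2(2n + 2)).
Since 2n + 2 ≥ 2n for n ≥ 1, this is ≤ 36/(2·2n) = 9/n.
So |(9n - 9)/(2n + 2) − (9/2)| < ε whenever n > 9/ε.
Take N = 9/ε. If n > N then |(9n - 9)/(2n + 2) − (9/2)| ≤ 9/n < ε.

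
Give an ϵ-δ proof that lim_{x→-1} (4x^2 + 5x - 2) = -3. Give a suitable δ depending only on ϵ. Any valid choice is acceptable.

Let ϵ > 0 be given. We want δ > 0 such that 0 < |x + 1| < δ implies |(4x^2 + 5x - 2) + 3| < ϵ.
(4x^2 + 5x - 2) + 3 = 4x^2 + 5x + 1 = (x + 1)(4x + 1).
So |(4x^2 + 5x - 2) + 3| = |x + 1|·|4x + 1|.
Require δ ≤ 1. Then |x + 1| < 1 gives |x| < 2, and by the triangle inequality |4x + 1| ≤ 4·2 + 1 = 9.
Hence |(4x^2 + 5x - 2) + 3| ≤ 9|x + 1| < ϵ provided |x + 1| < ϵ/9.
Take δ = min(1, ϵ/9). Then 0 < |x + 1| < δ gives both |x + 1| < 1 and |x + 1| < ϵ/9, so |(4x^2 + 5x - 2) + 3| < ϵ.

δ = min(1, ϵ/9)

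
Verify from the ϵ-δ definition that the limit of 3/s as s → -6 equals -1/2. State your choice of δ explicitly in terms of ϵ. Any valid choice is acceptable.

δ = min(3, 6ϵ)

Suppose ϵ > 0. We seek δ > 0 such that 0 < |s + 6| < δ implies |3/s + 1/2| < ϵ.
|3/s + 1/2| = 3·|-6 − s|/(6·|s|) = 3|s + 6|/(6|s|).
Restrict δ ≤ 3. Then |s + 6| < 3 gives |s| > 3, so 6|s| > 18.
Then |3/s + 1/2| < 3|s + 6|/18, which is < ϵ when |s + 6| < 6ϵ.
Take δ = min(3, 6ϵ). Then 0 < |s + 6| < δ gives both |s + 6| < 3 and |s + 6| < 6ϵ, so |3/s + 1/2| < ϵ.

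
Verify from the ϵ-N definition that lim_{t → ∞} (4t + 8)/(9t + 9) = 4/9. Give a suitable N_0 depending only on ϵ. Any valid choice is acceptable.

Suppose ϵ > 0. We seek N_0 > 0 such that t > N_0 implies |(4t + 8)/(9t + 9) − (4/9)| < ϵ.
(4t + 8)/(9t + 9) − (4/9) = (9(4t + 8) − 4(9t + 9)) / (9(9t + 9)) = 36/(9(9t + 9)).
For t > 0 we have 9t + 9 > 9t, so |(4t + 8)/(9t + 9) − (4/9)| = 36/(9(9t + 9)) < 36/(9·9t) = (4/9)/t.
Thus |(4t + 8)/(9t + 9) − (4/9)| < ϵ whenever t > (4/9)/ϵ.
Take N_0 = (4/9)/ϵ. If t > N_0 then |(4t + 8)/(9t + 9) − (4/9)| < (4/9)/t < ϵ.

N_0 = (4/9)/ϵ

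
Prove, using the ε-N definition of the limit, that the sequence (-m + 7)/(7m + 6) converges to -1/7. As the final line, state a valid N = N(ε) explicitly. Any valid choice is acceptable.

Fix ε > 0. For m ≥ 1, |(-m + 7)/(7m + 6) + 1/7| = |55|/(7(7m + 6)) = 55/(7(7m + 6)).
Since 7m + 6 ≥ 7m for m ≥ 1, this is ≤ 55/(7·7m) = (55/49)/m.
So |(-m + 7)/(7m + 6) + 1/7| < ε whenever m > (55/49)/ε.
Take N = (55/49)/ε. If m > N then |(-m + 7)/(7m + 6) + 1/7| ≤ (55/49)/m < ε.

N = (55/49)/ε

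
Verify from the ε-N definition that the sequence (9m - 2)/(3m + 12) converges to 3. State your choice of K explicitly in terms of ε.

K = (38/3)/ε

Let ε > 0. For m ≥ 1, |(9m - 2)/(3m + 12) − 3| = |-114|/(3(3m + 12)) = 114/(3(3m + 12)).
Since 3m + 12 ≥ 3m for m ≥ 1, this is ≤ 114/(3·3m) = (38/3)/m.
So |(9m - 2)/(3m + 12) − 3| < ε whenever m > (38/3)/ε.
Take K = (38/3)/ε. If m > K then |(9m - 2)/(3m + 12) − 3| ≤ (38/3)/m < ε.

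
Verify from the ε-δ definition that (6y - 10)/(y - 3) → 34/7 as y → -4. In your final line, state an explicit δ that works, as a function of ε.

δ = min(7/2, (49/16)ε)

Let ε > 0. We want δ > 0 with 0 < |y + 4| < δ ⇒ |(6y - 10)/(y - 3) − (34/7)| < ε.
Combining over a common denominator, (6y - 10)/(y - 3) − (34/7) = [(6y - 10)·(-7) − (-34)·(y - 3)] / [(-7)·(y - 3)] = -8(y + 4) / ((-7)(y - 3)).
So |(6y - 10)/(y - 3) − (34/7)| = 8|y + 4| / (7·|y − 3|).
Restrict δ ≤ 7/2. Then |y + 4| < 7/2 gives |y − 3| = |(y + 4) + (-7)| ≥ 7 − 7/2 = 7/2.
Hence |(6y - 10)/(y - 3) − (34/7)| < 8|y + 4|/(7·(7/2)) = (16/49)|y + 4|, which is < ε once |y + 4| < (49/16)ε.
Take δ = min(7/2, (49/16)ε). Then 0 < |y + 4| < δ forces both bounds, so |(6y - 10)/(y - 3) − (34/7)| < ε.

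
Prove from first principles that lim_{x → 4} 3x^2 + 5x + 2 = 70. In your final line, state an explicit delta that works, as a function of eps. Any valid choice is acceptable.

delta = min(2, eps/35)

Let eps > 0. We want delta > 0 such that 0 < |x − 4| < delta implies |(3x^2 + 5x + 2) − 70| < eps.
(3x^2 + 5x + 2) − 70 = 3x^2 + 5x - 68 = (x − 4)(3x + 17).
So |(3x^2 + 5x + 2) − 70| = |x − 4|·|3x + 17|.
Assume first that |x − 4| < 2, so |x| < 6. Then |3x + 17| ≤ 3·6 + 17 = 35.
Hence |(3x^2 + 5x + 2) − 70| ≤ 35|x − 4| < eps provided |x − 4| < eps/35.
Choosing delta = min(2, eps/35) ensures both conditions, hence |(3x^2 + 5x + 2) − 70| < eps.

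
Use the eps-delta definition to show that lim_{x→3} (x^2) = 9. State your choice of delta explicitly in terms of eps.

delta = min(1, eps/7)

Suppose eps > 0. We seek delta > 0 with 0 < |x − 3| < delta ⇒ |x^2 − 9| < eps.
Factor: x^2 − 9 = (x − 3)(x + 3), so |x^2 − 9| = |x − 3|·|x + 3|.
Restrict delta ≤ 1. Then |x − 3| < 1 gives |x| < 4, so by the triangle inequality |x + 3| ≤ 4 + 3 = 7.
Hence |x^2 − 9| ≤ 7|x − 3|, which is < eps once |x − 3| < eps/7.
Take delta = min(1, eps/7). If 0 < |x − 3| < delta then both bounds hold and |x^2 − 9| ≤ 7|x − 3| < 7·(eps/7) = eps.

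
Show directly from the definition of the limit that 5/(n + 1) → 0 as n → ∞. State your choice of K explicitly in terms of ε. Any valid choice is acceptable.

Suppose ε > 0. For n ≥ 1, |5/(n + 1) − 0| = 5/(n + 1) ≤ 5/n.
We need 5/n < ε, i.e. n > 5/ε.
Take K = 5/ε. If n > K then |5/(n + 1)| ≤ 5/n < ε.

K = 5/ε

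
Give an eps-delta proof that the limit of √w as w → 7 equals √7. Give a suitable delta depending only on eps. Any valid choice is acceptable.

delta = min(7, √7·eps)

Fix eps > 0. We want delta > 0 such that 0 < |w − 7| < delta implies |√w − √7| < eps.
Multiplying by the conjugate, |√w − √7| = |w − 7|/(√w + √7).
Restrict delta ≤ 7 so that |w − 7| < 7 forces w > 0, and then √w + √7 > √7.
Hence |√w − √7| < |w − 7|/√7, which is < eps once |w − 7| < √7·eps.
Take delta = min(7, √7·eps). If 0 < |w − 7| < delta then w > 0 and |√w − √7| < |w − 7|/√7 < eps.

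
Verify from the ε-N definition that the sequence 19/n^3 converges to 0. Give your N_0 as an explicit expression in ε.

Suppose ε > 0. For n ≥ 1, |19/n^3 − 0| = 19/n^3.
19/n^3 < ε ⇔ n^3 > 19/ε ⇔ n > (19/ε)^{1/3}.
Take N_0 = (19/ε)^{1/3}. Then n > N_0 implies 19/n^3 < ε.

N_0 = (19/ε)^{1/3}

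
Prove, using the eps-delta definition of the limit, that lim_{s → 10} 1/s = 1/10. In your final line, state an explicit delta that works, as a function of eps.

delta = min(5, 50eps)

Let eps > 0. We seek delta > 0 such that 0 < |s − 10| < delta implies |1/s − (1/10)| < eps.
|1/s − (1/10)| = |10 − s|/(10·|s|) = |s − 10|/(10|s|).
Restrict delta ≤ 5. Then |s − 10| < 5 gives |s| > 5, so 10|s| > 50.
Then |1/s − (1/10)| < |s − 10|/50, which is < eps when |s − 10| < 50eps.
Take delta = min(5, 50eps). Then 0 < |s − 10| < delta gives both |s − 10| < 5 and |s − 10| < 50eps, so |1/s − (1/10)| < eps.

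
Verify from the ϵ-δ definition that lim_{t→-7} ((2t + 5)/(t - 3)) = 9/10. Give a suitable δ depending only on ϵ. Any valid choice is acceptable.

δ = min(5, (50/11)ϵ)

Fix ϵ > 0. We want δ > 0 with 0 < |t + 7| < δ ⇒ |(2t + 5)/(t - 3) − (9/10)| < ϵ.
Combining over a common denominator, (2t + 5)/(t - 3) − (9/10) = [(2t + 5)·(-10) − (-9)·(t - 3)] / [(-10)·(t - 3)] = -11(t + 7) / ((-10)(t - 3)).
So |(2t + 5)/(t - 3) − (9/10)| = 11|t + 7| / (10·|t − 3|).
Require δ ≤ 5, so |t − 3| ≥ |-10| − |t + 7| > 10 − 5 = 5.
Hence |(2t + 5)/(t - 3) − (9/10)| < 11|t + 7|/(10·5) = (11/50)|t + 7|, which is < ϵ once |t + 7| < (50/11)ϵ.
Take δ = min(5, (50/11)ϵ). Then 0 < |t + 7| < δ forces both bounds, so |(2t + 5)/(t - 3) − (9/10)| < ϵ.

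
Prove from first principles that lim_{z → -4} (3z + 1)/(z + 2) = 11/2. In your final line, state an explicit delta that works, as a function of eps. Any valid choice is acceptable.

delta = min(1, (2/5)eps)

Let eps > 0. We want delta > 0 with 0 < |z + 4| < delta ⇒ |(3z + 1)/(z + 2) − (11/2)| < eps.
Combining over a common denominator, (3z + 1)/(z + 2) − (11/2) = [(3z + 1)·(-2) − (-11)·(z + 2)] / [(-2)·(z + 2)] = 5(z + 4) / ((-2)(z + 2)).
So |(3z + 1)/(z + 2) − (11/2)| = 5|z + 4| / (2·|z + 2|).
Require delta ≤ 1, so |z + 2| ≥ |-2| − |z + 4| > 2 − 1 = 1.
Hence |(3z + 1)/(z + 2) − (11/2)| < 5|z + 4|/(2·1) = (5/2)|z + 4|, which is < eps once |z + 4| < (2/5)eps.
Take delta = min(1, (2/5)eps). Then 0 < |z + 4| < delta forces both bounds, so |(3z + 1)/(z + 2) − (11/2)| < eps.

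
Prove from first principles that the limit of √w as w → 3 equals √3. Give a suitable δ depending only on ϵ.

Suppose ϵ > 0. We want δ > 0 such that 0 < |w − 3| < δ implies |√w − √3| < ϵ.
Rationalise: √w − √3 = (w − 3)/(√w + √3), so |√w − √3| = |w − 3|/(√w + √3).
Restrict δ ≤ 3 so that |w − 3| < 3 forces w > 0, and then √w + √3 > √3.
Hence |√w − √3| < |w − 3|/√3, which is < ϵ once |w − 3| < √3·ϵ.
Take δ = min(3, √3·ϵ). If 0 < |w − 3| < δ then w > 0 and |√w − √3| < |w − 3|/√3 < ϵ.

δ = min(3, √3·ϵ)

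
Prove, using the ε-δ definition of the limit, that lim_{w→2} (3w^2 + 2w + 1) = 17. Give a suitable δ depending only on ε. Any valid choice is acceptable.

δ = min(1, ε/17)

Fix ε > 0. We want δ > 0 such that 0 < |w − 2| < δ implies |(3w^2 + 2w + 1) − 17| < ε.
(3w^2 + 2w + 1) − 17 = 3w^2 + 2w - 16 = (w − 2)(3w + 8).
So |(3w^2 + 2w + 1) − 17| = |w − 2|·|3w + 8|.
Require δ ≤ 1. Then |w − 2| < 1 gives |w| < 3, and by the triangle inequality |3w + 8| ≤ 3·3 + 8 = 17.
Hence |(3w^2 + 2w + 1) − 17| ≤ 17|w − 2| < ε provided |w − 2| < ε/17.
Take δ = min(1, ε/17). Then 0 < |w − 2| < δ gives both |w − 2| < 1 and |w − 2| < ε/17, so |(3w^2 + 2w + 1) − 17| < ε.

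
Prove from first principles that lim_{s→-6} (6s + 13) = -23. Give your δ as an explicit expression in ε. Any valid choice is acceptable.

Fix ε > 0. We need δ > 0 so that 0 < |s + 6| < δ implies |(6s + 13) + 23| < ε.
Since (6s + 13) + 23 = 6(s + 6), we have |(6s + 13) + 23| = 6|s + 6|.
Thus it suffices that |s + 6| < ε/6.
Choosing δ = ε/6 gives |(6s + 13) + 23| = 6|s + 6| < ε whenever |s + 6| < δ.

δ = ε/6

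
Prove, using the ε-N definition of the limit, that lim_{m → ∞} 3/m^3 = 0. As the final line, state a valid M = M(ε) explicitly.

M = (3/ε)^{1/3}

Let ε > 0. For m ≥ 1, |3/m^3 − 0| = 3/m^3.
3/m^3 < ε ⇔ m^3 > 3/ε ⇔ m > (3/ε)^{1/3}.
Take M = (3/ε)^{1/3}. Then m > M implies 3/m^3 < ε.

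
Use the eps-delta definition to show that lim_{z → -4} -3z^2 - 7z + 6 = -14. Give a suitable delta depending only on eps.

delta = min(1, eps/20)

Let eps > 0 be given. We want delta > 0 such that 0 < |z + 4| < delta implies |(-3z^2 - 7z + 6) + 14| < eps.
(-3z^2 - 7z + 6) + 14 = -3z^2 - 7z + 20 = (z + 4)(-3z + 5).
So |(-3z^2 - 7z + 6) + 14| = |z + 4|·|-3z + 5|.
Require delta ≤ 1. Then |z + 4| < 1 gives |z| < 5, and by the triangle inequality |-3z + 5| ≤ 3·5 + 5 = 20.
Hence |(-3z^2 - 7z + 6) + 14| ≤ 20|z + 4| < eps provided |z + 4| < eps/20.
Take delta = min(1, eps/20). Then 0 < |z + 4| < delta gives both |z + 4| < 1 and |z + 4| < eps/20, so |(-3z^2 - 7z + 6) + 14| < eps.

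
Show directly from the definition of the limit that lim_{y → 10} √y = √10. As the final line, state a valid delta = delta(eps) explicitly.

delta = min(10, √10·eps)

Let eps > 0. We want delta > 0 such that 0 < |y − 10| < delta implies |√y − √10| < eps.
Rationalise: √y − √10 = (y − 10)/(√y + √10), so |√y − √10| = |y − 10|/(√y + √10).
Restrict delta ≤ 10 so that |y − 10| < 10 forces y > 0, and then √y + √10 > √10.
Hence |√y − √10| < |y − 10|/√10, which is < eps once |y − 10| < √10·eps.
Take delta = min(10, √10·eps). If 0 < |y − 10| < delta then y > 0 and |√y − √10| < |y − 10|/√10 < eps.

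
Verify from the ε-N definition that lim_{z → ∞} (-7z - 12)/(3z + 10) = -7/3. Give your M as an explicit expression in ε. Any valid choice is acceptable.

Let ε > 0 be given. We seek M > 0 such that z > M implies |(-7z - 12)/(3z + 10) + 7/3| < ε.
(-7z - 12)/(3z + 10) + 7/3 = (3(-7z - 12) − (-7)(3z + 10)) / (3(3z + 10)) = 34/(3(3z + 10)).
For z > 0 we have 3z + 10 > 3z, so |(-7z - 12)/(3z + 10) + 7/3| = 34/(3(3z + 10)) < 34/(3·3z) = (34/9)/z.
Thus |(-7z - 12)/(3z + 10) + 7/3| < ε whenever z > (34/9)/ε.
Take M = (34/9)/ε. If z > M then |(-7z - 12)/(3z + 10) + 7/3| < (34/9)/z < ε.

M = (34/9)/ε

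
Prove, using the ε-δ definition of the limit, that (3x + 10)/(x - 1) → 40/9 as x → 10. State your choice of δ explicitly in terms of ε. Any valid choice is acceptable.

Suppose ε > 0. We want δ > 0 with 0 < |x − 10| < δ ⇒ |(3x + 10)/(x - 1) − (40/9)| < ε.
Combining over a common denominator, (3x + 10)/(x - 1) − (40/9) = [(3x + 10)·9 − 40·(x - 1)] / [9·(x - 1)] = -13(x − 10) / (9(x - 1)).
So |(3x + 10)/(x - 1) − (40/9)| = 13|x − 10| / (9·|x − 1|).
Require δ ≤ 9/2, so |x − 1| ≥ |9| − |x − 10| > 9 − 9/2 = 9/2.
Hence |(3x + 10)/(x - 1) − (40/9)| < 13|x − 10|/(9·(9/2)) = (26/81)|x − 10|, which is < ε once |x − 10| < (81/26)ε.
Take δ = min(9/2, (81/26)ε). Then 0 < |x − 10| < δ forces both bounds, so |(3x + 10)/(x - 1) − (40/9)| < ε.

δ = min(9/2, (81/26)ε)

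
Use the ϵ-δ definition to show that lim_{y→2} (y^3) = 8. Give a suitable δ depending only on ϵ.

δ = min(1, ϵ/19)

Let ϵ > 0. We seek δ > 0 with 0 < |y − 2| < δ ⇒ |y^3 − 8| < ϵ.
Factor: y^3 − 8 = (y − 2)(y^2 + 2y + 4), so |y^3 − 8| = |y − 2|·|y^2 + 2y + 4|.
Restrict δ ≤ 1. Then |y − 2| < 1 gives |y| < 3, so by the triangle inequality |y^2 + 2y + 4| ≤ 3^2 + 2·3 + 4 = 19.
Hence |y^3 − 8| ≤ 19|y − 2|, which is < ϵ once |y − 2| < ϵ/19.
Take δ = min(1, ϵ/19). If 0 < |y − 2| < δ then both bounds hold and |y^3 − 8| ≤ 19|y − 2| < 19·(ϵ/19) = ϵ.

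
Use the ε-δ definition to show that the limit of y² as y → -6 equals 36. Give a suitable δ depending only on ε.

δ = min(1, ε/13)

Let ε > 0. We seek δ > 0 with 0 < |y + 6| < δ ⇒ |y² − 36| < ε.
Factor: y² − 36 = (y + 6)(y - 6), so |y² − 36| = |y + 6|·|y - 6|.
Restrict δ ≤ 1. Then |y + 6| < 1 gives |y| < 7, so by the triangle inequality |y - 6| ≤ 7 + 6 = 13.
Hence |y² − 36| ≤ 13|y + 6|, which is < ε once |y + 6| < ε/13.
Take δ = min(1, ε/13). If 0 < |y + 6| < δ then both bounds hold and |y² − 36| ≤ 13|y + 6| < 13·(ε/13) = ε.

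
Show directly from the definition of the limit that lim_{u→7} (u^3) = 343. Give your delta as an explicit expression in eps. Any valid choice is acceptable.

Suppose eps > 0. We seek delta > 0 with 0 < |u − 7| < delta ⇒ |u^3 − 343| < eps.
Factor: u^3 − 343 = (u − 7)(u^2 + 7u + 49), so |u^3 − 343| = |u − 7|·|u^2 + 7u + 49|.
Restrict delta ≤ 2. Then |u − 7| < 2 gives |u| < 9, so by the triangle inequality |u^2 + 7u + 49| ≤ 9^2 + 7·9 + 49 = 193.
Hence |u^3 − 343| ≤ 193|u − 7|, which is < eps once |u − 7| < eps/193.
Take delta = min(2, eps/193). If 0 < |u − 7| < delta then both bounds hold and |u^3 − 343| ≤ 193|u − 7| < 193·(eps/193) = eps.

delta = min(2, eps/193)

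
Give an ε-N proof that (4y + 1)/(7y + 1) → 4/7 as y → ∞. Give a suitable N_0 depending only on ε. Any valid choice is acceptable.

N_0 = (3/49)/ε

Fix ε > 0. We seek N_0 > 0 such that y > N_0 implies |(4y + 1)/(7y + 1) − (4/7)| < ε.
(4y + 1)/(7y + 1) − (4/7) = (7(4y + 1) − 4(7y + 1)) / (7(7y + 1)) = 3/(7(7y + 1)).
For y > 0 we have 7y + 1 > 7y, so |(4y + 1)/(7y + 1) − (4/7)| = 3/(7(7y + 1)) < 3/(7·7y) = (3/49)/y.
Thus |(4y + 1)/(7y + 1) − (4/7)| < ε whenever y > (3/49)/ε.
Take N_0 = (3/49)/ε. If y > N_0 then |(4y + 1)/(7y + 1) − (4/7)| < (3/49)/y < ε.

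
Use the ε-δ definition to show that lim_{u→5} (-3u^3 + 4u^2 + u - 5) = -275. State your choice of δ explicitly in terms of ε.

δ = min(2, ε/278)

Fix ε > 0. We want δ > 0 such that 0 < |u − 5| < δ implies |(-3u^3 + 4u^2 + u - 5) + 275| < ε.
(-3u^3 + 4u^2 + u - 5) + 275 = -3u^3 + 4u^2 + u + 270 = (u − 5)(-3u^2 - 11u - 54).
So |(-3u^3 + 4u^2 + u - 5) + 275| = |u − 5|·|-3u^2 - 11u - 54|.
Require δ ≤ 2. Then |u − 5| < 2 gives |u| < 7, and by the triangle inequality |-3u^2 - 11u - 54| ≤ 3·7^2 + 11·7 + 54 = 278.
Hence |(-3u^3 + 4u^2 + u - 5) + 275| ≤ 278|u − 5| < ε provided |u − 5| < ε/278.
Choosing δ = min(2, ε/278) ensures both conditions, hence |(-3u^3 + 4u^2 + u - 5) + 275| < ε.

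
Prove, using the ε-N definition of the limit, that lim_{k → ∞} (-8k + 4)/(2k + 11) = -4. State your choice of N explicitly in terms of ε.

Let ε > 0. For k ≥ 1, |(-8k + 4)/(2k + 11) + 4| = |96|/(2(2k + 11)) = 96/(2(2k + 11)).
Since 2k + 11 ≥ 2k for k ≥ 1, this is ≤ 96/(2·2k) = 24/k.
So |(-8k + 4)/(2k + 11) + 4| < ε whenever k > 24/ε.
Take N = 24/ε. If k > N then |(-8k + 4)/(2k + 11) + 4| ≤ 24/k < ε.

N = 24/ε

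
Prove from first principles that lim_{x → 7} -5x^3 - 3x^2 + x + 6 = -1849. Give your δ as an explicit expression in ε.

Let ε > 0 be given. We want δ > 0 such that 0 < |x − 7| < δ implies |(-5x^3 - 3x^2 + x + 6) + 1849| < ε.
(-5x^3 - 3x^2 + x + 6) + 1849 = -5x^3 - 3x^2 + x + 1855 = (x − 7)(-5x^2 - 38x - 265).
So |(-5x^3 - 3x^2 + x + 6) + 1849| = |x − 7|·|-5x^2 - 38x - 265|.
Require δ ≤ 1. Then |x − 7| < 1 gives |x| < 8, and by the triangle inequality |-5x^2 - 38x - 265| ≤ 5·8^2 + 38·8 + 265 = 889.
Hence |(-5x^3 - 3x^2 + x + 6) + 1849| ≤ 889|x − 7| < ε provided |x − 7| < ε/889.
Choosing δ = min(1, ε/889) ensures both conditions, hence |(-5x^3 - 3x^2 + x + 6) + 1849| < ε.

δ = min(1, ε/889)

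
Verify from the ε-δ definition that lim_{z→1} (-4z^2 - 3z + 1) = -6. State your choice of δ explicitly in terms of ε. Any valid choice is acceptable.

δ = min(2, ε/19)

Let ε > 0. We want δ > 0 such that 0 < |z − 1| < δ implies |(-4z^2 - 3z + 1) + 6| < ε.
(-4z^2 - 3z + 1) + 6 = -4z^2 - 3z + 7 = (z − 1)(-4z - 7).
So |(-4z^2 - 3z + 1) + 6| = |z − 1|·|-4z - 7|.
Require δ ≤ 2. Then |z − 1| < 2 gives |z| < 3, and by the triangle inequality |-4z - 7| ≤ 4·3 + 7 = 19.
Hence |(-4z^2 - 3z + 1) + 6| ≤ 19|z − 1| < ε provided |z − 1| < ε/19.
Take δ = min(2, ε/19). Then 0 < |z − 1| < δ gives both |z − 1| < 2 and |z − 1| < ε/19, so |(-4z^2 - 3z + 1) + 6| < ε.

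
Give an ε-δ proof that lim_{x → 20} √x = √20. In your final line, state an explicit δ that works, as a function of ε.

Let ε > 0 be given. We want δ > 0 such that 0 < |x − 20| < δ implies |√x − √20| < ε.
Rationalise: √x − √20 = (x − 20)/(√x + √20), so |√x − √20| = |x − 20|/(√x + √20).
Restrict δ ≤ 20 so that |x − 20| < 20 forces x > 0, and then √x + √20 > √20.
Hence |√x − √20| < |x − 20|/√20, which is < ε once |x − 20| < √20·ε.
Take δ = min(20, √20·ε). If 0 < |x − 20| < δ then x > 0 and |√x − √20| < |x − 20|/√20 < ε.

δ = min(20, √20·ε)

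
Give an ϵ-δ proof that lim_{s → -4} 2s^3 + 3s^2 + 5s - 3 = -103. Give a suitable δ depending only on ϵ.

δ = min(2, ϵ/127)

Suppose ϵ > 0. We want δ > 0 such that 0 < |s + 4| < δ implies |(2s^3 + 3s^2 + 5s - 3) + 103| < ϵ.
(2s^3 + 3s^2 + 5s - 3) + 103 = 2s^3 + 3s^2 + 5s + 100 = (s + 4)(2s^2 - 5s + 25).
So |(2s^3 + 3s^2 + 5s - 3) + 103| = |s + 4|·|2s^2 - 5s + 25|.
Require δ ≤ 2. Then |s + 4| < 2 gives |s| < 6, and by the triangle inequality |2s^2 - 5s + 25| ≤ 2·6^2 + 5·6 + 25 = 127.
Hence |(2s^3 + 3s^2 + 5s - 3) + 103| ≤ 127|s + 4| < ϵ provided |s + 4| < ϵ/127.
Choosing δ = min(2, ϵ/127) ensures both conditions, hence |(2s^3 + 3s^2 + 5s - 3) + 103| < ϵ.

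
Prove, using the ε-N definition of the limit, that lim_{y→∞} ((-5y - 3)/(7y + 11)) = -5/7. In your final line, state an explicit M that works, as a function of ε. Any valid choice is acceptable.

Let ε > 0. We seek M > 0 such that y > M implies |(-5y - 3)/(7y + 11) + 5/7| < ε.
(-5y - 3)/(7y + 11) + 5/7 = (7(-5y - 3) − (-5)(7y + 11)) / (7(7y + 11)) = 34/(7(7y + 11)).
For y > 0 we have 7y + 11 > 7y, so |(-5y - 3)/(7y + 11) + 5/7| = 34/(7(7y + 11)) < 34/(7·7y) = (34/49)/y.
Thus |(-5y - 3)/(7y + 11) + 5/7| < ε whenever y > (34/49)/ε.
Take M = (34/49)/ε. If y > M then |(-5y - 3)/(7y + 11) + 5/7| < (34/49)/y < ε.

M = (34/49)/ε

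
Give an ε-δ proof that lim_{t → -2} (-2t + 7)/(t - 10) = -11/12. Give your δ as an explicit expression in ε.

δ = min(6, (72/13)ε)

Suppose ε > 0. We want δ > 0 with 0 < |t + 2| < δ ⇒ |(-2t + 7)/(t - 10) + 11/12| < ε.
Combining over a common denominator, (-2t + 7)/(t - 10) + 11/12 = [(-2t + 7)·(-12) − 11·(t - 10)] / [(-12)·(t - 10)] = 13(t + 2) / ((-12)(t - 10)).
So |(-2t + 7)/(t - 10) + 11/12| = 13|t + 2| / (12·|t − 10|).
Require δ ≤ 6, so |t − 10| ≥ |-12| − |t + 2| > 12 − 6 = 6.
Hence |(-2t + 7)/(t - 10) + 11/12| < 13|t + 2|/(12·6) = (13/72)|t + 2|, which is < ε once |t + 2| < (72/13)ε.
Take δ = min(6, (72/13)ε). Then 0 < |t + 2| < δ forces both bounds, so |(-2t + 7)/(t - 10) + 11/12| < ε.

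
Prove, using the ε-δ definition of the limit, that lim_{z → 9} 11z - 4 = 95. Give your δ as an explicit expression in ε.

δ = ε/11

Let ε > 0 be given. We need δ > 0 so that 0 < |z − 9| < δ implies |(11z - 4) − 95| < ε.
Since (11z - 4) − 95 = 11(z − 9), we have |(11z - 4) − 95| = 11|z − 9|.
So 11|z − 9| < ε exactly when |z − 9| < ε/11.
Choosing δ = ε/11 gives |(11z - 4) − 95| = 11|z − 9| < ε whenever |z − 9| < δ.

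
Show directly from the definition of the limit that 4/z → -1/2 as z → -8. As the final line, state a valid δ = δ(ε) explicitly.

δ = min(4, 8ε)

Suppose ε > 0. We seek δ > 0 such that 0 < |z + 8| < δ implies |4/z + 1/2| < ε.
|4/z + 1/2| = 4·|-8 − z|/(8·|z|) = 4|z + 8|/(8|z|).
Restrict δ ≤ 4. Then |z + 8| < 4 gives |z| > 4, so 8|z| > 32.
Then |4/z + 1/2| < 4|z + 8|/32, which is < ε when |z + 8| < 8ε.
Take δ = min(4, 8ε). Then 0 < |z + 8| < δ gives both |z + 8| < 4 and |z + 8| < 8ε, so |4/z + 1/2| < ε.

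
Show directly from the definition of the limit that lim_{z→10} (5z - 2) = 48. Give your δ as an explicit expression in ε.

δ = ε/5

Let ε > 0. We need δ > 0 so that 0 < |z − 10| < δ implies |(5z - 2) − 48| < ε.
Since (5z - 2) − 48 = 5(z − 10), we have |(5z - 2) − 48| = 5|z − 10|.
Thus it suffices that |z − 10| < ε/5.
Choosing δ = ε/5 gives |(5z - 2) − 48| = 5|z − 10| < ε whenever |z − 10| < δ.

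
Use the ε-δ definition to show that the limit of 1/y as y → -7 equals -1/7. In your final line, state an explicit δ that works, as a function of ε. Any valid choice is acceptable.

δ = min(7/2, (49/2)ε)

Fix ε > 0. We seek δ > 0 such that 0 < |y + 7| < δ implies |1/y + 1/7| < ε.
|1/y + 1/7| = |-7 − y|/(7·|y|) = |y + 7|/(7|y|).
Restrict δ ≤ 7/2. Then |y + 7| < 7/2 gives |y| > 7/2, so 7|y| > 49/2.
Then |1/y + 1/7| < |y + 7|/(49/2), which is < ε when |y + 7| < (49/2)ε.
Take δ = min(7/2, (49/2)ε). Then 0 < |y + 7| < δ gives both |y + 7| < 7/2 and |y + 7| < (49/2)ε, so |1/y + 1/7| < ε.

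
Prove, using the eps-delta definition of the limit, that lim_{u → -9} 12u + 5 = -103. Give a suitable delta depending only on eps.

delta = eps/12

Let eps > 0. We need delta > 0 so that 0 < |u + 9| < delta implies |(12u + 5) + 103| < eps.
|(12u + 5) + 103| = |12u + 108| = 12|u + 9|.
So 12|u + 9| < eps exactly when |u + 9| < eps/12.
Take delta = eps/12. If 0 < |u + 9| < delta then |(12u + 5) + 103| = 12|u + 9| < 12·(eps/12) = eps.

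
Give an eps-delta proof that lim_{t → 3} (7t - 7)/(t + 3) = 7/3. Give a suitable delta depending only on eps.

delta = min(3, (9/14)eps)

Let eps > 0 be given. We want delta > 0 with 0 < |t − 3| < delta ⇒ |(7t - 7)/(t + 3) − (7/3)| < eps.
Combining over a common denominator, (7t - 7)/(t + 3) − (7/3) = [(7t - 7)·6 − 14·(t + 3)] / [6·(t + 3)] = 28(t − 3) / (6(t + 3)).
So |(7t - 7)/(t + 3) − (7/3)| = 28|t − 3| / (6·|t + 3|).
Restrict delta ≤ 3. Then |t − 3| < 3 gives |t + 3| = |(t − 3) + 6| ≥ 6 − 3 = 3.
Hence |(7t - 7)/(t + 3) − (7/3)| < 28|t − 3|/(6·3) = (14/9)|t − 3|, which is < eps once |t − 3| < (9/14)eps.
Take delta = min(3, (9/14)eps). Then 0 < |t − 3| < delta forces both bounds, so |(7t - 7)/(t + 3) − (7/3)| < eps.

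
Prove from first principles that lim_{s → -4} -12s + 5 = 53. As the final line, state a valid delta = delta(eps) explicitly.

delta = eps/12

Suppose eps > 0. We need delta > 0 so that 0 < |s + 4| < delta implies |(-12s + 5) − 53| < eps.
|(-12s + 5) − 53| = |-12s - 48| = 12|s + 4|.
Thus it suffices that |s + 4| < eps/12.
Choosing delta = eps/12 gives |(-12s + 5) − 53| = 12|s + 4| < eps whenever |s + 4| < delta.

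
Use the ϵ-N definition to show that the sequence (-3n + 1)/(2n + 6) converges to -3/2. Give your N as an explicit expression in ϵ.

Let ϵ > 0. For n ≥ 1, |(-3n + 1)/(2n + 6) + 3/2| = |20|/(2(2n + 6)) = 20/(2(2n + 6)).
Since 2n + 6 ≥ 2n for n ≥ 1, this is ≤ 20/(2·2n) = 5/n.
So |(-3n + 1)/(2n + 6) + 3/2| < ϵ whenever n > 5/ϵ.
Take N = 5/ϵ. If n > N then |(-3n + 1)/(2n + 6) + 3/2| ≤ 5/n < ϵ.

N = 5/ϵ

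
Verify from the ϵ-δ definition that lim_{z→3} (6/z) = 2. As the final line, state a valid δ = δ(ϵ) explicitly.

Fix ϵ > 0. We seek δ > 0 such that 0 < |z − 3| < δ implies |6/z − 2| < ϵ.
|6/z − 2| = 6·|3 − z|/(3·|z|) = 6|z − 3|/(3|z|).
Restrict δ ≤ 3/2. Then |z − 3| < 3/2 gives |z| > 3/2, so 3|z| > 9/2.
Then |6/z − 2| < 6|z − 3|/(9/2), which is < ϵ when |z − 3| < (3/4)ϵ.
Take δ = min(3/2, (3/4)ϵ). Then 0 < |z − 3| < δ gives both |z − 3| < 3/2 and |z − 3| < (3/4)ϵ, so |6/z − 2| < ϵ.

δ = min(3/2, (3/4)ϵ)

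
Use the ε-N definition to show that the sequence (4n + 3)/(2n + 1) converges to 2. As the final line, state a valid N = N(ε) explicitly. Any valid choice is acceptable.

N = (1/2)/ε

Fix ε > 0. For n ≥ 1, |(4n + 3)/(2n + 1) − 2| = |2|/(2(2n + 1)) = 2/(2(2n + 1)).
Since 2n + 1 ≥ 2n for n ≥ 1, this is ≤ 2/(2·2n) = (1/2)/n.
So |(4n + 3)/(2n + 1) − 2| < ε whenever n > (1/2)/ε.
Take N = (1/2)/ε. If n > N then |(4n + 3)/(2n + 1) − 2| ≤ (1/2)/n < ε.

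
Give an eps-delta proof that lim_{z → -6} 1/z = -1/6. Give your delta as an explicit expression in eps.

delta = min(3, 18eps)

Suppose eps > 0. We seek delta > 0 such that 0 < |z + 6| < delta implies |1/z + 1/6| < eps.
|1/z + 1/6| = |-6 − z|/(6·|z|) = |z + 6|/(6|z|).
Require delta ≤ 3 so that |z| > 6 − 3 = 3, hence 6|z| > 18.
Then |1/z + 1/6| < |z + 6|/18, which is < eps when |z + 6| < 18eps.
Take delta = min(3, 18eps). Then 0 < |z + 6| < delta gives both |z + 6| < 3 and |z + 6| < 18eps, so |1/z + 1/6| < eps.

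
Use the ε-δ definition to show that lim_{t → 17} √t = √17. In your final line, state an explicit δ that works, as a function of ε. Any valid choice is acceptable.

δ = min(17, √17·ε)

Suppose ε > 0. We want δ > 0 such that 0 < |t − 17| < δ implies |√t − √17| < ε.
Rationalise: √t − √17 = (t − 17)/(√t + √17), so |√t − √17| = |t − 17|/(√t + √17).
Restrict δ ≤ 17 so that |t − 17| < 17 forces t > 0, and then √t + √17 > √17.
Hence |√t − √17| < |t − 17|/√17, which is < ε once |t − 17| < √17·ε.
Take δ = min(17, √17·ε). If 0 < |t − 17| < δ then t > 0 and |√t − √17| < |t − 17|/√17 < ε.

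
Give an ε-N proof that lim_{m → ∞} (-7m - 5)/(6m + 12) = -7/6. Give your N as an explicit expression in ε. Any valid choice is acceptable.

Suppose ε > 0. For m ≥ 1, |(-7m - 5)/(6m + 12) + 7/6| = |54|/(6(6m + 12)) = 54/(6(6m + 12)).
Since 6m + 12 ≥ 6m for m ≥ 1, this is ≤ 54/(6·6m) = (3/2)/m.
So |(-7m - 5)/(6m + 12) + 7/6| < ε whenever m > (3/2)/ε.
Take N = (3/2)/ε. If m > N then |(-7m - 5)/(6m + 12) + 7/6| ≤ (3/2)/m < ε.

N = (3/2)/ε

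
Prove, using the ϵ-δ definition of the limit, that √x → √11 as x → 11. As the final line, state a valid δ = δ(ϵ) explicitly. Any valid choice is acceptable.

δ = min(11, √11·ϵ)

Fix ϵ > 0. We want δ > 0 such that 0 < |x − 11| < δ implies |√x − √11| < ϵ.
Rationalise: √x − √11 = (x − 11)/(√x + √11), so |√x − √11| = |x − 11|/(√x + √11).
Restrict δ ≤ 11 so that |x − 11| < 11 forces x > 0, and then √x + √11 > √11.
Hence |√x − √11| < |x − 11|/√11, which is < ϵ once |x − 11| < √11·ϵ.
Take δ = min(11, √11·ϵ). If 0 < |x − 11| < δ then x > 0 and |√x − √11| < |x − 11|/√11 < ϵ.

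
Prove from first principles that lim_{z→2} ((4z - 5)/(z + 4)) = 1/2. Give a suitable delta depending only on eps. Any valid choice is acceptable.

delta = min(3, (6/7)eps)

Let eps > 0. We want delta > 0 with 0 < |z − 2| < delta ⇒ |(4z - 5)/(z + 4) − (1/2)| < eps.
Combining over a common denominator, (4z - 5)/(z + 4) − (1/2) = [(4z - 5)·6 − 3·(z + 4)] / [6·(z + 4)] = 21(z − 2) / (6(z + 4)).
So |(4z - 5)/(z + 4) − (1/2)| = 21|z − 2| / (6·|z + 4|).
Restrict delta ≤ 3. Then |z − 2| < 3 gives |z + 4| = |(z − 2) + 6| ≥ 6 − 3 = 3.
Hence |(4z - 5)/(z + 4) − (1/2)| < 21|z − 2|/(6·3) = (7/6)|z − 2|, which is < eps once |z − 2| < (6/7)eps.
Take delta = min(3, (6/7)eps). Then 0 < |z − 2| < delta forces both bounds, so |(4z - 5)/(z + 4) − (1/2)| < eps.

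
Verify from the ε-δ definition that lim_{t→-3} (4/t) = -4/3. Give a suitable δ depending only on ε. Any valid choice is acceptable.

δ = min(3/2, (9/8)ε)

Fix ε > 0. We seek δ > 0 such that 0 < |t + 3| < δ implies |4/t + 4/3| < ε.
|4/t + 4/3| = 4·|-3 − t|/(3·|t|) = 4|t + 3|/(3|t|).
Require δ ≤ 3/2 so that |t| > 3 − 3/2 = 3/2, hence 3|t| > 9/2.
Then |4/t + 4/3| < 4|t + 3|/(9/2), which is < ε when |t + 3| < (9/8)ε.
Take δ = min(3/2, (9/8)ε). Then 0 < |t + 3| < δ gives both |t + 3| < 3/2 and |t + 3| < (9/8)ε, so |4/t + 4/3| < ε.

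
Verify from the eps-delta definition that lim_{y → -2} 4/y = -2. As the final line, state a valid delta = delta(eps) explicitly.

delta = min(1, (1/2)eps)

Let eps > 0. We seek delta > 0 such that 0 < |y + 2| < delta implies |4/y + 2| < eps.
|4/y + 2| = 4·|-2 − y|/(2·|y|) = 4|y + 2|/(2|y|).
Restrict delta ≤ 1. Then |y + 2| < 1 gives |y| > 1, so 2|y| > 2.
Then |4/y + 2| < 4|y + 2|/2, which is < eps when |y + 2| < (1/2)eps.
Take delta = min(1, (1/2)eps). Then 0 < |y + 2| < delta gives both |y + 2| < 1 and |y + 2| < (1/2)eps, so |4/y + 2| < eps.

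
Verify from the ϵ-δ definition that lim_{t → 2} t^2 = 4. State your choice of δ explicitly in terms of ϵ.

Let ϵ > 0 be given. We seek δ > 0 with 0 < |t − 2| < δ ⇒ |t^2 − 4| < ϵ.
Factor: t^2 − 4 = (t − 2)(t + 2), so |t^2 − 4| = |t − 2|·|t + 2|.
Impose δ ≤ 1 so that |t| < 3; then |t + 2| ≤ 5.
Hence |t^2 − 4| ≤ 5|t − 2|, which is < ϵ once |t − 2| < ϵ/5.
Take δ = min(1, ϵ/5). If 0 < |t − 2| < δ then both bounds hold and |t^2 − 4| ≤ 5|t − 2| < 5·(ϵ/5) = ϵ.

δ = min(1, ϵ/5)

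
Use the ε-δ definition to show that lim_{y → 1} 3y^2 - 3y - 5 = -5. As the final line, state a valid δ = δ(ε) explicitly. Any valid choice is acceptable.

Let ε > 0. We want δ > 0 such that 0 < |y − 1| < δ implies |(3y^2 - 3y - 5) + 5| < ε.
(3y^2 - 3y - 5) + 5 = 3y^2 - 3y = (y − 1)(3y).
So |(3y^2 - 3y - 5) + 5| = |y − 1|·|3y|.
Require δ ≤ 1. Then |y − 1| < 1 gives |y| < 2, and by the triangle inequality |3y| ≤ 3·2 = 6.
Hence |(3y^2 - 3y - 5) + 5| ≤ 6|y − 1| < ε provided |y − 1| < ε/6.
Choosing δ = min(1, ε/6) ensures both conditions, hence |(3y^2 - 3y - 5) + 5| < ε.

δ = min(1, ε/6)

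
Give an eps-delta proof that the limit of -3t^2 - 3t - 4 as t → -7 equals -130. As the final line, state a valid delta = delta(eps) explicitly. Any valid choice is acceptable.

Fix eps > 0. We want delta > 0 such that 0 < |t + 7| < delta implies |(-3t^2 - 3t - 4) + 130| < eps.
(-3t^2 - 3t - 4) + 130 = -3t^2 - 3t + 126 = (t + 7)(-3t + 18).
So |(-3t^2 - 3t - 4) + 130| = |t + 7|·|-3t + 18|.
Assume first that |t + 7| < 1, so |t| < 8. Then |-3t + 18| ≤ 3·8 + 18 = 42.
Hence |(-3t^2 - 3t - 4) + 130| ≤ 42|t + 7| < eps provided |t + 7| < eps/42.
Choosing delta = min(1, eps/42) ensures both conditions, hence |(-3t^2 - 3t - 4) + 130| < eps.

delta = min(1, eps/42)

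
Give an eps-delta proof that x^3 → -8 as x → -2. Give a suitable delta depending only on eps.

delta = min(2, eps/28)

Let eps > 0. We seek delta > 0 with 0 < |x + 2| < delta ⇒ |x^3 + 8| < eps.
Factor: x^3 + 8 = (x + 2)(x^2 - 2x + 4), so |x^3 + 8| = |x + 2|·|x^2 - 2x + 4|.
Impose delta ≤ 2 so that |x| < 4; then |x^2 - 2x + 4| ≤ 28.
Hence |x^3 + 8| ≤ 28|x + 2|, which is < eps once |x + 2| < eps/28.
Take delta = min(2, eps/28). If 0 < |x + 2| < delta then both bounds hold and |x^3 + 8| ≤ 28|x + 2| < 28·(eps/28) = eps.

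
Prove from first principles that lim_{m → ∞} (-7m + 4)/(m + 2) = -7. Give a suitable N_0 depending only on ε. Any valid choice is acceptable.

N_0 = 18/ε

Fix ε > 0. For m ≥ 1, |(-7m + 4)/(m + 2) + 7| = |18|/((m + 2)) = 18/((m + 2)).
Since m + 2 ≥ m for m ≥ 1, this is ≤ 18/(m) = 18/m.
So |(-7m + 4)/(m + 2) + 7| < ε whenever m > 18/ε.
Take N_0 = 18/ε. If m > N_0 then |(-7m + 4)/(m + 2) + 7| ≤ 18/m < ε.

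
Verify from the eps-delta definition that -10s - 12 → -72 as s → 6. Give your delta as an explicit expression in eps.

delta = eps/10

Suppose eps > 0. We need delta > 0 so that 0 < |s − 6| < delta implies |(-10s - 12) + 72| < eps.
Since (-10s - 12) + 72 = -10(s − 6), we have |(-10s - 12) + 72| = 10|s − 6|.
So 10|s − 6| < eps exactly when |s − 6| < eps/10.
Take delta = eps/10. If 0 < |s − 6| < delta then |(-10s - 12) + 72| = 10|s − 6| < 10·(eps/10) = eps.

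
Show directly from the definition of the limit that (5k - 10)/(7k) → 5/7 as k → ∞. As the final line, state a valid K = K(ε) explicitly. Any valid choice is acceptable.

K = (10/7)/ε

Fix ε > 0. For k ≥ 1, |(5k - 10)/(7k) − (5/7)| = |-70|/(7(7k)) = 70/(7(7k)).
Since 7k ≥ 7k for k ≥ 1, this is ≤ 70/(7·7k) = (10/7)/k.
So |(5k - 10)/(7k) − (5/7)| < ε whenever k > (10/7)/ε.
Take K = (10/7)/ε. If k > K then |(5k - 10)/(7k) − (5/7)| ≤ (10/7)/k < ε.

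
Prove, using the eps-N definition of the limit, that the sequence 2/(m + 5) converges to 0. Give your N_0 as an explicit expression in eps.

N_0 = 2/eps

Suppose eps > 0. For m ≥ 1, |2/(m + 5) − 0| = 2/(m + 5) ≤ 2/m.
We need 2/m < eps, i.e. m > 2/eps.
Take N_0 = 2/eps. If m > N_0 then |2/(m + 5)| ≤ 2/m < eps.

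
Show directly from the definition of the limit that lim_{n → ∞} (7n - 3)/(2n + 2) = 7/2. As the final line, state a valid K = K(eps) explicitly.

K = 5/eps

Let eps > 0 be given. For n ≥ 1, |(7n - 3)/(2n + 2) − (7/2)| = |-20|/(2(2n + 2)) = 20/(2(2n + 2)).
Since 2n + 2 ≥ 2n for n ≥ 1, this is ≤ 20/(2·2n) = 5/n.
So |(7n - 3)/(2n + 2) − (7/2)| < eps whenever n > 5/eps.
Take K = 5/eps. If n > K then |(7n - 3)/(2n + 2) − (7/2)| ≤ 5/n < eps.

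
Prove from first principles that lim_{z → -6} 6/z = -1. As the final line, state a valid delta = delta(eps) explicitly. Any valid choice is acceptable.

delta = min(3, 3eps)

Fix eps > 0. We seek delta > 0 such that 0 < |z + 6| < delta implies |6/z + 1| < eps.
|6/z + 1| = 6·|-6 − z|/(6·|z|) = 6|z + 6|/(6|z|).
Require delta ≤ 3 so that |z| > 6 − 3 = 3, hence 6|z| > 18.
Then |6/z + 1| < 6|z + 6|/18, which is < eps when |z + 6| < 3eps.
Take delta = min(3, 3eps). Then 0 < |z + 6| < delta gives both |z + 6| < 3 and |z + 6| < 3eps, so |6/z + 1| < eps.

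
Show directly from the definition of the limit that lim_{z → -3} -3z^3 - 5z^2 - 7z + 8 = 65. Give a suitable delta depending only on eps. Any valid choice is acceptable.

Fix eps > 0. We want delta > 0 such that 0 < |z + 3| < delta implies |(-3z^3 - 5z^2 - 7z + 8) − 65| < eps.
(-3z^3 - 5z^2 - 7z + 8) − 65 = -3z^3 - 5z^2 - 7z - 57 = (z + 3)(-3z^2 + 4z - 19).
So |(-3z^3 - 5z^2 - 7z + 8) − 65| = |z + 3|·|-3z^2 + 4z - 19|.
Require delta ≤ 1. Then |z + 3| < 1 gives |z| < 4, and by the triangle inequality |-3z^2 + 4z - 19| ≤ 3·4^2 + 4·4 + 19 = 83.
Hence |(-3z^3 - 5z^2 - 7z + 8) − 65| ≤ 83|z + 3| < eps provided |z + 3| < eps/83.
Choosing delta = min(1, eps/83) ensures both conditions, hence |(-3z^3 - 5z^2 - 7z + 8) − 65| < eps.

delta = min(1, eps/83)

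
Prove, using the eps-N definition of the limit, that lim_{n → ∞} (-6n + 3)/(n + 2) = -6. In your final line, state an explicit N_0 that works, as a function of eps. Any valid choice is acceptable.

N_0 = 15/eps

Suppose eps > 0. For n ≥ 1, |(-6n + 3)/(n + 2) + 6| = |15|/((n + 2)) = 15/((n + 2)).
Since n + 2 ≥ n for n ≥ 1, this is ≤ 15/(n) = 15/n.
So |(-6n + 3)/(n + 2) + 6| < eps whenever n > 15/eps.
Take N_0 = 15/eps. If n > N_0 then |(-6n + 3)/(n + 2) + 6| ≤ 15/n < eps.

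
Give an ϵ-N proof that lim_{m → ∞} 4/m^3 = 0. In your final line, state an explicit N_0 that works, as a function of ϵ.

N_0 = (4/ϵ)^{1/3}

Let ϵ > 0 be given. For m ≥ 1, |4/m^3 − 0| = 4/m^3.
4/m^3 < ϵ ⇔ m^3 > 4/ϵ ⇔ m > (4/ϵ)^{1/3}.
Take N_0 = (4/ϵ)^{1/3}. Then m > N_0 implies 4/m^3 < ϵ.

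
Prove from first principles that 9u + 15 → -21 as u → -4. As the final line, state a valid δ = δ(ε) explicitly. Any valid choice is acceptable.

δ = ε/9

Let ε > 0. We need δ > 0 so that 0 < |u + 4| < δ implies |(9u + 15) + 21| < ε.
|(9u + 15) + 21| = |9u + 36| = 9|u + 4|.
Thus it suffices that |u + 4| < ε/9.
Choosing δ = ε/9 gives |(9u + 15) + 21| = 9|u + 4| < ε whenever |u + 4| < δ.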